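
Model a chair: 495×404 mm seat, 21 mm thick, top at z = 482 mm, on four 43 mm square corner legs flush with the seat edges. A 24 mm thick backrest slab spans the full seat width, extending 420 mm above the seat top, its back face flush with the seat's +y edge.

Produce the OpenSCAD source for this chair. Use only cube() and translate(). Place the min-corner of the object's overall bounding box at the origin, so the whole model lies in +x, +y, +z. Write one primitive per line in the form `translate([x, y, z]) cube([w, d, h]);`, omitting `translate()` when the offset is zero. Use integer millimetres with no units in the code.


translate([0, 0, 461]) cube([495, 404, 21]);
cube([43, 43, 461]);
translate([452, 0, 0]) cube([43, 43, 461]);
translate([0, 361, 0]) cube([43, 43, 461]);
translate([452, 361, 0]) cube([43, 43, 461]);
translate([0, 380, 482]) cube([495, 24, 420]);


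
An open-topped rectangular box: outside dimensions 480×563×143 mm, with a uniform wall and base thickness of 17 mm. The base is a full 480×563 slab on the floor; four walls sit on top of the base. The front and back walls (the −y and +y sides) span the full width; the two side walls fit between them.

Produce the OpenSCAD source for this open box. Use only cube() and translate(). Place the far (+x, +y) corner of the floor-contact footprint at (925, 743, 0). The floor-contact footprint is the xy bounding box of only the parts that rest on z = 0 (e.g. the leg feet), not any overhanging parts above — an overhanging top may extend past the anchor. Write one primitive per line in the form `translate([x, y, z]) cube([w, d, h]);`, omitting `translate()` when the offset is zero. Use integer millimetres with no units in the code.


translate([445, 180, 0]) cube([480, 563, 17]);
translate([445, 180, 17]) cube([480, 17, 126]);
translate([445, 726, 17]) cube([480, 17, 126]);
translate([445, 197, 17]) cube([17, 529, 126]);
translate([908, 197, 17]) cube([17, 529, 126]);


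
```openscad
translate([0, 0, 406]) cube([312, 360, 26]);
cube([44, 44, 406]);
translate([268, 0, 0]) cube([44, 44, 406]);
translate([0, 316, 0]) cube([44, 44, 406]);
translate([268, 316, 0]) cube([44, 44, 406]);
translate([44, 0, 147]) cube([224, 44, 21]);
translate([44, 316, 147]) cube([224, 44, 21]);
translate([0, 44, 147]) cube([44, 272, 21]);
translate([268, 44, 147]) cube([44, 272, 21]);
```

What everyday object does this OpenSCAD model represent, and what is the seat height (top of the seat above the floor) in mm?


A stool. The seat height is 432 mm.

A 312×360×26 slab at z = 406 on four corner posts — a stool. The seat top is 406 + 26 = 432 mm.


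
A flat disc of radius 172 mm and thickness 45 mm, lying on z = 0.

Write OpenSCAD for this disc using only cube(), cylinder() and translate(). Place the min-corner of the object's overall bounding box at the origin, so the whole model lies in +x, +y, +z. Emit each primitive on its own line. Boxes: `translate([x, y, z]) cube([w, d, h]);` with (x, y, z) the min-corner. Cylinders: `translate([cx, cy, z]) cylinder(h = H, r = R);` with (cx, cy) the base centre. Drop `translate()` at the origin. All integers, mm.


translate([172, 172, 0]) cylinder(h = 45, r = 172);


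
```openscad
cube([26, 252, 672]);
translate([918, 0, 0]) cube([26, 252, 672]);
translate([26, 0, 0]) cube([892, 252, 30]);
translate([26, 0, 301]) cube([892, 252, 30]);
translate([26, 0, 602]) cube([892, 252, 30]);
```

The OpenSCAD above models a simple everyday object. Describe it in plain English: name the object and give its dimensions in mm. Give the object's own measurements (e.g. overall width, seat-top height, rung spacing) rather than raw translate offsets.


An open bookshelf. Two side panels, each 26 mm thick, 252 mm deep and 672 mm tall, stand 944 mm apart (outside-to-outside). Between them sit 3 shelves, each 30 mm thick and 252 mm deep, spanning the full gap between the sides. The bottom shelf rests on the floor (its underside at z = 0) and the clear gap between one shelf's top and the next shelf's underside is 271 mm.


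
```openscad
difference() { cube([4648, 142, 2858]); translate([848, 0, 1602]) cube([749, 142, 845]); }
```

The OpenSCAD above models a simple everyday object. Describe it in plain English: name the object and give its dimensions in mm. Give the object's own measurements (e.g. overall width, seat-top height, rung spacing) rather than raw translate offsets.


A wall 4648 mm long (x), 142 mm thick (y), 2858 mm tall, with a rectangular window opening cut through it. The opening is 749 mm wide and 845 mm tall; its sill is at z = 1602 mm and its near (−x) edge is 848 mm from the wall's −x end. The opening passes through the full wall thickness.


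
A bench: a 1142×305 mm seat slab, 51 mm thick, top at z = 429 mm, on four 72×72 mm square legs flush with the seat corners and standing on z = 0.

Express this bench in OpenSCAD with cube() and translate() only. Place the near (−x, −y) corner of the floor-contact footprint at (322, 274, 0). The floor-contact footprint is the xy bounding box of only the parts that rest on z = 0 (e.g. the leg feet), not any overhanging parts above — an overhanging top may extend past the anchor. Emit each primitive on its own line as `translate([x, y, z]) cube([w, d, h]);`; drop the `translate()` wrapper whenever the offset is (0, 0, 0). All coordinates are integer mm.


translate([322, 274, 378]) cube([1142, 305, 51]);
translate([322, 274, 0]) cube([72, 72, 378]);
translate([322, 507, 0]) cube([72, 72, 378]);
translate([1392, 274, 0]) cube([72, 72, 378]);
translate([1392, 507, 0]) cube([72, 72, 378]);


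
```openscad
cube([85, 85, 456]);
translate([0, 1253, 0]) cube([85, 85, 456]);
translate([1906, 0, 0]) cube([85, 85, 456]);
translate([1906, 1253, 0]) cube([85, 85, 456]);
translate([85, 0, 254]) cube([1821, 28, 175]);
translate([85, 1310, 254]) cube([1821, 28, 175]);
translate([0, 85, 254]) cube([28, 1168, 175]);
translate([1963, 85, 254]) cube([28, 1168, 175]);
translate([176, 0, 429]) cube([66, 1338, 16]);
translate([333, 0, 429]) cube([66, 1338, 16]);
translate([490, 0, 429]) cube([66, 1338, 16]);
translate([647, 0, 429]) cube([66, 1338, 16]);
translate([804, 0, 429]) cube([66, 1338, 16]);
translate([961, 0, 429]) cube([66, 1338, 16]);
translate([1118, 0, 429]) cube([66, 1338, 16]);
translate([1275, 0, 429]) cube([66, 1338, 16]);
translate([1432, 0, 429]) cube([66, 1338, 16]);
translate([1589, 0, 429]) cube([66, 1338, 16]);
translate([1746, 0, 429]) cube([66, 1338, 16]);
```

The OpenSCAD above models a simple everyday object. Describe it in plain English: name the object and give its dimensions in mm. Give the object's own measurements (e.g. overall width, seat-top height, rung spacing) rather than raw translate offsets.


A bed frame 1991 mm long (x) by 1338 mm wide (y). Four 85×85 mm corner posts, 456 mm tall, at the corners of the footprint. Four rails of 28 mm thickness and 175 mm height run between adjacent posts with their undersides at z = 254 mm, their outer faces flush with the outside of the frame (the two x-running rails run between the posts' inner faces; the two y-running rails run between the posts' inner faces). 11 slats, each 66 mm wide (x) and 16 mm thick, lie across the top of the two x-running rails, running the full 1338 mm width of the frame in y; along x they sit between the end posts with a 91 mm gap after the −x posts and between neighbouring slats, leaving 94 mm before the +x posts.


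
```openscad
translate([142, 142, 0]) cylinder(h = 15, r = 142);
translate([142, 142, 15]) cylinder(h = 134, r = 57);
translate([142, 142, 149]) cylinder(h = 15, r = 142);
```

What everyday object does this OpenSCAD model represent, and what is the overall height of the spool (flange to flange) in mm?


A spool. The overall height is 164 mm.

Three coaxial cylinders, large–small–large — a spool. Two 15 mm flanges and a 134 mm core give 15 + 134 + 15 = 164 mm.


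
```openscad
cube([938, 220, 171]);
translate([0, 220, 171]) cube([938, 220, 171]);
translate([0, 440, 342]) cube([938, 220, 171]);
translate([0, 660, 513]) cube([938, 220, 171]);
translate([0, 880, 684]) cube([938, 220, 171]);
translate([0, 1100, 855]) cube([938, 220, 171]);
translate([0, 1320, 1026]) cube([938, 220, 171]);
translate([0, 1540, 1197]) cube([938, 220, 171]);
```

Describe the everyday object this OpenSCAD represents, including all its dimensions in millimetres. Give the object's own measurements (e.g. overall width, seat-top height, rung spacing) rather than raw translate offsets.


A straight staircase of 8 solid steps. Each step is 938 mm wide (x), 220 mm deep (y, the going) and 171 mm tall (the rise). The first step rests on the floor; each subsequent step sits one going further in +y and one rise higher in +z, directly behind and above the previous step with no overlap.


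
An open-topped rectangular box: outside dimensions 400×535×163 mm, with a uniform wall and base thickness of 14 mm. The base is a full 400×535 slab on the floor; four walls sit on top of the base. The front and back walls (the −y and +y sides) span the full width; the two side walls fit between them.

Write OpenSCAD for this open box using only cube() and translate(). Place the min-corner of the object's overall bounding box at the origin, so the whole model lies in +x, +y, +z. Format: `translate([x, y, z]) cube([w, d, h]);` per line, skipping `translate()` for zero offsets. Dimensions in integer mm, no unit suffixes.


cube([400, 535, 14]);
translate([0, 0, 14]) cube([400, 14, 149]);
translate([0, 521, 14]) cube([400, 14, 149]);
translate([0, 14, 14]) cube([14, 507, 149]);
translate([386, 14, 14]) cube([14, 507, 149]);


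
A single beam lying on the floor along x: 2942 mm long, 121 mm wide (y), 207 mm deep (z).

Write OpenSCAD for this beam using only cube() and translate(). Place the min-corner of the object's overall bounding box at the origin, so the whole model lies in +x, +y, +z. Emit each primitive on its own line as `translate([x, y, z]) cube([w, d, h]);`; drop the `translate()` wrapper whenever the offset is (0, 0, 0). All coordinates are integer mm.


cube([2942, 121, 207]);


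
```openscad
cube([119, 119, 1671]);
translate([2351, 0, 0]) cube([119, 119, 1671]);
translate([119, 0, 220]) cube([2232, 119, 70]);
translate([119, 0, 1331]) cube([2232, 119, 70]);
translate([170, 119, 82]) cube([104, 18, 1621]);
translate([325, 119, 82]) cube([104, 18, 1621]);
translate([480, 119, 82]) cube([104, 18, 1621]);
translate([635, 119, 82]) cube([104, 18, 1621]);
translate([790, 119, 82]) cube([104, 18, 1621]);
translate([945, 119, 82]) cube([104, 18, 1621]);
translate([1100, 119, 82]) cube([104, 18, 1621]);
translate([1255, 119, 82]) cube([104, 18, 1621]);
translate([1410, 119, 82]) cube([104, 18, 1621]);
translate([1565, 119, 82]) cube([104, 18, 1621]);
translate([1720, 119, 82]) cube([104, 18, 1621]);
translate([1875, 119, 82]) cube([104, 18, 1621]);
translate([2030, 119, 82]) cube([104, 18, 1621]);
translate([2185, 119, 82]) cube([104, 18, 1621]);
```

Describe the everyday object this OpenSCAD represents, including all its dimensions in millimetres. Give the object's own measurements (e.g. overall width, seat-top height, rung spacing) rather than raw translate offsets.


A fence section. Two 119×119 mm posts, 1671 mm tall, stand on the floor with a clear span of 2232 mm between their inner faces. Two horizontal rails of 119×70 mm section span the gap between the posts with their undersides at z = 220 mm and z = 1331 mm, flush with the posts' −y face. 14 pickets, each 104 mm wide, 18 mm thick and 1621 mm tall, are fixed to the +y face of the rails with their bottoms at z = 82 mm, spaced across the span with a 51 mm gap after the −x post and between neighbouring pickets, with 62 mm left before the +x post.


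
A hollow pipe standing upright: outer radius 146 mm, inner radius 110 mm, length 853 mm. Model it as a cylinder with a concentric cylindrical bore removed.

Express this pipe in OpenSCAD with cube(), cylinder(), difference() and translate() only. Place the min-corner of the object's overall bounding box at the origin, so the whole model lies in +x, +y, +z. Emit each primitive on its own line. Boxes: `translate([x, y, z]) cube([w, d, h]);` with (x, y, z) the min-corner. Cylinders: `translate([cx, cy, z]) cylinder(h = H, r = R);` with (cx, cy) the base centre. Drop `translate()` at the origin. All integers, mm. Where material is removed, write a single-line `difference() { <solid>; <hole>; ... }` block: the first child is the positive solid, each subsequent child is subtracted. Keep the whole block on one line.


difference() { translate([146, 146, 0]) cylinder(h = 853, r = 146); translate([146, 146, 0]) cylinder(h = 853, r = 110); }


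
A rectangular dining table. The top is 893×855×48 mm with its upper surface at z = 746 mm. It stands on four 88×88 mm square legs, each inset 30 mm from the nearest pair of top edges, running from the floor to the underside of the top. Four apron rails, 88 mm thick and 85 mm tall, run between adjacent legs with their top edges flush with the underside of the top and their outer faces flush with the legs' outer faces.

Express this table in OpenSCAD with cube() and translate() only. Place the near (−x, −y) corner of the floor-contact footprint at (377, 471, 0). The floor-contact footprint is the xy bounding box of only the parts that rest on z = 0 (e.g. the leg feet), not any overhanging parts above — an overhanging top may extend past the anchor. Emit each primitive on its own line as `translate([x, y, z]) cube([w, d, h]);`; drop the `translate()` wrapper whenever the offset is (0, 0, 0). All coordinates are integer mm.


translate([347, 441, 698]) cube([893, 855, 48]);
translate([377, 471, 0]) cube([88, 88, 698]);
translate([1122, 471, 0]) cube([88, 88, 698]);
translate([377, 1178, 0]) cube([88, 88, 698]);
translate([1122, 1178, 0]) cube([88, 88, 698]);
translate([465, 471, 613]) cube([657, 88, 85]);
translate([465, 1178, 613]) cube([657, 88, 85]);
translate([377, 559, 613]) cube([88, 619, 85]);
translate([1122, 559, 613]) cube([88, 619, 85]);


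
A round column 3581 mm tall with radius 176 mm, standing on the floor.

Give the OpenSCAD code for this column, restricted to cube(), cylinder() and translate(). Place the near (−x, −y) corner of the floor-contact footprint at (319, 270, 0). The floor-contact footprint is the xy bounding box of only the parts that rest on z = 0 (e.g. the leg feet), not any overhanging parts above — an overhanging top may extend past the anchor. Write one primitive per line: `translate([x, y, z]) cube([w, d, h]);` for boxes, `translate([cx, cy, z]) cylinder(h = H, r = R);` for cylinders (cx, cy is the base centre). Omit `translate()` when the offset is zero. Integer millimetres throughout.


translate([495, 446, 0]) cylinder(h = 3581, r = 176);


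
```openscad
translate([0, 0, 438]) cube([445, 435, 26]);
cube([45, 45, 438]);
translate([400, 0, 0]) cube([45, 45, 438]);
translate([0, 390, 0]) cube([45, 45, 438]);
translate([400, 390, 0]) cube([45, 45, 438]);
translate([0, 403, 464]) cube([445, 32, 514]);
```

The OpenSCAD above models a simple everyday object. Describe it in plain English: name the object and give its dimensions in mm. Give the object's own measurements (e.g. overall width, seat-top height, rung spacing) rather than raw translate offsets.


A chair. The seat is a 445×435×26 mm slab with its top at z = 464 mm, on four 45×45 mm corner legs (flush with the seat edges, standing on z = 0). A flat backrest 32 mm thick, 514 mm tall, spans the full seat width and rises from the seat top along its +y edge, rear face flush with the rear of the seat.


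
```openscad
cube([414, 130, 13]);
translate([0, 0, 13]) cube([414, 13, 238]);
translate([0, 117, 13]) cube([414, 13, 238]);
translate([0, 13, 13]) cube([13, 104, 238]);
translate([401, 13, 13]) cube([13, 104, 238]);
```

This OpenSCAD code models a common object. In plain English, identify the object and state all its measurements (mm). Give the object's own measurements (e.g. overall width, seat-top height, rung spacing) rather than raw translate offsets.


An open-topped rectangular box: outside dimensions 414×130×251 mm, with a uniform wall and base thickness of 13 mm. The base is a full 414×130 slab on the floor; four walls sit on top of the base. The front and back walls (the −y and +y sides) span the full width; the two side walls fit between them.


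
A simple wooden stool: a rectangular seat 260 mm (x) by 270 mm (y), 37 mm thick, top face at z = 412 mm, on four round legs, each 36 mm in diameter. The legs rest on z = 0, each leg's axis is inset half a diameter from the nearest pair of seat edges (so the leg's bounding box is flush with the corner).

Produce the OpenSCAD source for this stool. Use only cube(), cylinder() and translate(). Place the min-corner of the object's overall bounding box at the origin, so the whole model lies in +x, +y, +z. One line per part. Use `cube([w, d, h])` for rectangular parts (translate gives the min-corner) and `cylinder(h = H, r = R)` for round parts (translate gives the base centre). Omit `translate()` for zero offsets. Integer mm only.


translate([0, 0, 375]) cube([260, 270, 37]);
translate([18, 18, 0]) cylinder(h = 375, r = 18);
translate([242, 18, 0]) cylinder(h = 375, r = 18);
translate([18, 252, 0]) cylinder(h = 375, r = 18);
translate([242, 252, 0]) cylinder(h = 375, r = 18);


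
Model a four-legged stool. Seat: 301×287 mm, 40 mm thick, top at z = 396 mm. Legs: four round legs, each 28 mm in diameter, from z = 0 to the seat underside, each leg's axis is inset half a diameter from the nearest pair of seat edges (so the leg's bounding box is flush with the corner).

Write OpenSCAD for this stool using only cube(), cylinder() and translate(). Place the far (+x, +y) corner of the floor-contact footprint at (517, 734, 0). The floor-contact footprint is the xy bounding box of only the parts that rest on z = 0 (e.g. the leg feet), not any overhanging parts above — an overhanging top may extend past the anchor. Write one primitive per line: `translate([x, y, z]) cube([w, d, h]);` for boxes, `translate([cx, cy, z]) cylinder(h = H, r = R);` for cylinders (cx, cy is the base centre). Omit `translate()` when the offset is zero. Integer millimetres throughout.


// leg_h = 396 - 40 = 356
translate([216, 447, 356]) cube([301, 287, 40]);
translate([230, 461, 0]) cylinder(h = 356, r = 14);
translate([503, 461, 0]) cylinder(h = 356, r = 14);
translate([230, 720, 0]) cylinder(h = 356, r = 14);
translate([503, 720, 0]) cylinder(h = 356, r = 14);


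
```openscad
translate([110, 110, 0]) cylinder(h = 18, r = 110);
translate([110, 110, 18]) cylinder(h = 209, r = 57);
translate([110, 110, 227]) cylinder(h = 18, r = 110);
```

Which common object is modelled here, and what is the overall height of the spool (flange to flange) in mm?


A spool. The overall height is 245 mm.

Three coaxial cylinders, large–small–large — a spool. Two 18 mm flanges and a 209 mm core give 18 + 209 + 18 = 245 mm.


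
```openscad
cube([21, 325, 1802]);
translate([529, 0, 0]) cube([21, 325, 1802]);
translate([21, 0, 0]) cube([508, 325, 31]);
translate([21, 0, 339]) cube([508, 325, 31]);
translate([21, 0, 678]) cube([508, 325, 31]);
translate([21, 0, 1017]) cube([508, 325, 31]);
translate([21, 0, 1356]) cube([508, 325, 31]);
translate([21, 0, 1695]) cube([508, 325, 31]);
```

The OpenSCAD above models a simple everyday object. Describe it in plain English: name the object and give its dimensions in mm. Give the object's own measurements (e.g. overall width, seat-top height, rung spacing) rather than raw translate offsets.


An open bookshelf. Two side panels, each 21 mm thick, 325 mm deep and 1802 mm tall, stand 550 mm apart (outside-to-outside). Between them sit 6 shelves, each 31 mm thick and 325 mm deep, spanning the full gap between the sides. The bottom shelf rests on the floor (its underside at z = 0) and the clear gap between one shelf's top and the next shelf's underside is 308 mm.


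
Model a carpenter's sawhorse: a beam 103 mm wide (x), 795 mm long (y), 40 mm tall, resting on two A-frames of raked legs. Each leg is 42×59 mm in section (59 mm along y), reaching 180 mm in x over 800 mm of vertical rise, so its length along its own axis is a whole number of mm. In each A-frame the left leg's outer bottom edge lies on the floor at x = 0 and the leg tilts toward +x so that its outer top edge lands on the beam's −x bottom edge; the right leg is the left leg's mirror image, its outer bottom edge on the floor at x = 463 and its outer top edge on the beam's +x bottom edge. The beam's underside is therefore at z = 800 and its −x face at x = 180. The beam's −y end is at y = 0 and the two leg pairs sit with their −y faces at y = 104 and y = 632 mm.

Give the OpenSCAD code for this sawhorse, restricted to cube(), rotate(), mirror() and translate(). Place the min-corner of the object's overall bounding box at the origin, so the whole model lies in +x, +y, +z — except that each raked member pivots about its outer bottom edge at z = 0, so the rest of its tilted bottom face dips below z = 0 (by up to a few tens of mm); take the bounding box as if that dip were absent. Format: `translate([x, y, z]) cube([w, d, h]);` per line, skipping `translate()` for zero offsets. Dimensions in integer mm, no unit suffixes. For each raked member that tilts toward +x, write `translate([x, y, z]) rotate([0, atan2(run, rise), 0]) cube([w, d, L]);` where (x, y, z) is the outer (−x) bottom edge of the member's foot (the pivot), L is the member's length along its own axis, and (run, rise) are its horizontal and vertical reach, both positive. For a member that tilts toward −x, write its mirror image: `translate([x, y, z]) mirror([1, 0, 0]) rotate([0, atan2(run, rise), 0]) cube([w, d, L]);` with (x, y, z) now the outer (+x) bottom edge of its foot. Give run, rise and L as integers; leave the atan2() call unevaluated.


translate([180, 0, 800]) cube([103, 795, 40]);
translate([0, 104, 0]) rotate([0, atan2(180, 800), 0]) cube([42, 59, 820]);
translate([463, 104, 0]) mirror([1, 0, 0]) rotate([0, atan2(180, 800), 0]) cube([42, 59, 820]);
translate([0, 632, 0]) rotate([0, atan2(180, 800), 0]) cube([42, 59, 820]);
translate([463, 632, 0]) mirror([1, 0, 0]) rotate([0, atan2(180, 800), 0]) cube([42, 59, 820]);


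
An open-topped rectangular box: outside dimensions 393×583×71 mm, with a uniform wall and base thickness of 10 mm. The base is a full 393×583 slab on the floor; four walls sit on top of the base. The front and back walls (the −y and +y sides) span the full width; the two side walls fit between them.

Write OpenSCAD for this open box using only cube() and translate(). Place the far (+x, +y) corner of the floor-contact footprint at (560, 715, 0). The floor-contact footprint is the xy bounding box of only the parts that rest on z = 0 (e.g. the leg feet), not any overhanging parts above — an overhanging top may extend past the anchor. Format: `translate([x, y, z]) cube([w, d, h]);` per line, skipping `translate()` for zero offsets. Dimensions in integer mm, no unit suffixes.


translate([167, 132, 0]) cube([393, 583, 10]);
translate([167, 132, 10]) cube([393, 10, 61]);
translate([167, 705, 10]) cube([393, 10, 61]);
translate([167, 142, 10]) cube([10, 563, 61]);
translate([550, 142, 10]) cube([10, 563, 61]);


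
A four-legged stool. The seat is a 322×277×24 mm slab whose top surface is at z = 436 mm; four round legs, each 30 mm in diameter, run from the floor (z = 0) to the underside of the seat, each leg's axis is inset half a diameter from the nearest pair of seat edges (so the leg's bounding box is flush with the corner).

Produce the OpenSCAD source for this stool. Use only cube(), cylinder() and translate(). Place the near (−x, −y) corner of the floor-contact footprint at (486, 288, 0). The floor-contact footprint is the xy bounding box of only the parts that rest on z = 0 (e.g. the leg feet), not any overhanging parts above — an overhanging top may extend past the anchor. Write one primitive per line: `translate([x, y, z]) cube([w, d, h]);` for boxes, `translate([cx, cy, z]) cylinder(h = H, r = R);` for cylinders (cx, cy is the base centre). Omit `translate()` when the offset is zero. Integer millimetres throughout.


translate([486, 288, 412]) cube([322, 277, 24]);
translate([501, 303, 0]) cylinder(h = 412, r = 15);
translate([793, 303, 0]) cylinder(h = 412, r = 15);
translate([501, 550, 0]) cylinder(h = 412, r = 15);
translate([793, 550, 0]) cylinder(h = 412, r = 15);


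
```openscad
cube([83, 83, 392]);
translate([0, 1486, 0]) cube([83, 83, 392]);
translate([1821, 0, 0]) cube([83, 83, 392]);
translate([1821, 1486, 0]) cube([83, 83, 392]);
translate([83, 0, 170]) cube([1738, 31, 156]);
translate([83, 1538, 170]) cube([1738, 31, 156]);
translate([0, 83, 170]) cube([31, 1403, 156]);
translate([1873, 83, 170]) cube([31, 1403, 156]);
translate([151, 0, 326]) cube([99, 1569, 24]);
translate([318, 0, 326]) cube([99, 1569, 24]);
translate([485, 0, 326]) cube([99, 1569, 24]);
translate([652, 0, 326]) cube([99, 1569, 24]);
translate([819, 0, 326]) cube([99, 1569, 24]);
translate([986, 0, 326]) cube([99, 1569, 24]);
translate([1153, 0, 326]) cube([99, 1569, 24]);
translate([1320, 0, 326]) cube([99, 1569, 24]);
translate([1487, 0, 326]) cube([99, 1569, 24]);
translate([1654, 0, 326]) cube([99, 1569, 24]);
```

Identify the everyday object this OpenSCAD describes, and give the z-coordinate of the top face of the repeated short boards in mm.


A bed frame. The slat-top height is 350 mm.

Four posts, four rails, and a row of slats — a bed frame. Slats sit on the rails at z = 170 + 156 = 326; with slat thickness 24, the top is 350 mm.


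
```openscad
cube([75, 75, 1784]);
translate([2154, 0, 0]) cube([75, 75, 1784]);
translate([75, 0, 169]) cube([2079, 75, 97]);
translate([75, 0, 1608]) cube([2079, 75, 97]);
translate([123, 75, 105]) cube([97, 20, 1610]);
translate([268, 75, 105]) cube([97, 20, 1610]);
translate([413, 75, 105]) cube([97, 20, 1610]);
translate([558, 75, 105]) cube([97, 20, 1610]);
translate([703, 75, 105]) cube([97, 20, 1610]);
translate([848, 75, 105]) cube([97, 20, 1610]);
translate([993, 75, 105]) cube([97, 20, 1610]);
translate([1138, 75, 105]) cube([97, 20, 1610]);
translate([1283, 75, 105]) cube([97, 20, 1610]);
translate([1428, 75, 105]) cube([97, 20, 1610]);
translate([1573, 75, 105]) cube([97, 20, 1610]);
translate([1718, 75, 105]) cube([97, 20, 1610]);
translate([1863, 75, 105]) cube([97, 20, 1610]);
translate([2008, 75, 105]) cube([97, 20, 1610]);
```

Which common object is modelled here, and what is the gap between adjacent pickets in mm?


A fence section. The picket gap is 48 mm.

Two posts, two rails, 14 pickets — a fence section. Span 2079 mm holds 14 pickets of 97 mm with 15 equal gaps: ⌊(2079 − 14·97) / 15⌋ = 48 mm.


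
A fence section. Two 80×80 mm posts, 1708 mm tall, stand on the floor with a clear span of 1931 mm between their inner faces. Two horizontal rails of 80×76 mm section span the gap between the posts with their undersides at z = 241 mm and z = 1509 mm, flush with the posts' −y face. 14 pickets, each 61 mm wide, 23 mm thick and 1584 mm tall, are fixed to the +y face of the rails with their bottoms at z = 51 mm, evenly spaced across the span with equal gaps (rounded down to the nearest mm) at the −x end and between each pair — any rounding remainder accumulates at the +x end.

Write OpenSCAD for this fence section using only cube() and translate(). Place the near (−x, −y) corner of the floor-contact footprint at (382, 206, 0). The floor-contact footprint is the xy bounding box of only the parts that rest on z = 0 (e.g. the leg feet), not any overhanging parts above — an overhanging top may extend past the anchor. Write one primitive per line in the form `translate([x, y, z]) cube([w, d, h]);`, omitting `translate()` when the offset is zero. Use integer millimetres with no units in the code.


translate([382, 206, 0]) cube([80, 80, 1708]);
translate([2393, 206, 0]) cube([80, 80, 1708]);
translate([462, 206, 241]) cube([1931, 80, 76]);
translate([462, 206, 1509]) cube([1931, 80, 76]);
translate([533, 286, 51]) cube([61, 23, 1584]);
translate([665, 286, 51]) cube([61, 23, 1584]);
translate([797, 286, 51]) cube([61, 23, 1584]);
translate([929, 286, 51]) cube([61, 23, 1584]);
translate([1061, 286, 51]) cube([61, 23, 1584]);
translate([1193, 286, 51]) cube([61, 23, 1584]);
translate([1325, 286, 51]) cube([61, 23, 1584]);
translate([1457, 286, 51]) cube([61, 23, 1584]);
translate([1589, 286, 51]) cube([61, 23, 1584]);
translate([1721, 286, 51]) cube([61, 23, 1584]);
translate([1853, 286, 51]) cube([61, 23, 1584]);
translate([1985, 286, 51]) cube([61, 23, 1584]);
translate([2117, 286, 51]) cube([61, 23, 1584]);
translate([2249, 286, 51]) cube([61, 23, 1584]);


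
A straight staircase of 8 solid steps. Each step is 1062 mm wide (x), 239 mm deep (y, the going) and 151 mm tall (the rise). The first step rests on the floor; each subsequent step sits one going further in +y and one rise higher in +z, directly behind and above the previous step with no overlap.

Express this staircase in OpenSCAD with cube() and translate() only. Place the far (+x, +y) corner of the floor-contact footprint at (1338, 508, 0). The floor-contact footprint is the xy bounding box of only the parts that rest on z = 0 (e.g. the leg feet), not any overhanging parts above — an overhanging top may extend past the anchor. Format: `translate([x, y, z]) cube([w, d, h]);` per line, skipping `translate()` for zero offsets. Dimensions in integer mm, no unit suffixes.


translate([276, 269, 0]) cube([1062, 239, 151]);
translate([276, 508, 151]) cube([1062, 239, 151]);
translate([276, 747, 302]) cube([1062, 239, 151]);
translate([276, 986, 453]) cube([1062, 239, 151]);
translate([276, 1225, 604]) cube([1062, 239, 151]);
translate([276, 1464, 755]) cube([1062, 239, 151]);
translate([276, 1703, 906]) cube([1062, 239, 151]);
translate([276, 1942, 1057]) cube([1062, 239, 151]);


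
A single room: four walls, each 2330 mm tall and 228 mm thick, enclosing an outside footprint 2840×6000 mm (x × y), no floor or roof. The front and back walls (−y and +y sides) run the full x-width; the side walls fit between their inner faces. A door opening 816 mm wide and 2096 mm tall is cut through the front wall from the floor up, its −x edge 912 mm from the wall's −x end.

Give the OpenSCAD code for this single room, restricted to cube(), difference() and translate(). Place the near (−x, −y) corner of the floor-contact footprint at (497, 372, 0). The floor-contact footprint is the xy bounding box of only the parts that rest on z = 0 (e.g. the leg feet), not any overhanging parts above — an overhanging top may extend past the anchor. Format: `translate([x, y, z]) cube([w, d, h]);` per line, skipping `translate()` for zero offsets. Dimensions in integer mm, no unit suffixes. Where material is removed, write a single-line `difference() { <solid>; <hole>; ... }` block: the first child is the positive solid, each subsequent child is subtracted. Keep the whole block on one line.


difference() { translate([497, 372, 0]) cube([2840, 228, 2330]); translate([1409, 372, 0]) cube([816, 228, 2096]); }
translate([497, 6144, 0]) cube([2840, 228, 2330]);
translate([497, 600, 0]) cube([228, 5544, 2330]);
translate([3109, 600, 0]) cube([228, 5544, 2330]);


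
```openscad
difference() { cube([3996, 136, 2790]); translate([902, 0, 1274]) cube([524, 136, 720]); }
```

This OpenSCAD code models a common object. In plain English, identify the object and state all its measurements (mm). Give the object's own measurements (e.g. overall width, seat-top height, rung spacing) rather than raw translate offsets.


A wall 3996 mm long (x), 136 mm thick (y), 2790 mm tall, with a rectangular window opening cut through it. The opening is 524 mm wide and 720 mm tall; its sill is at z = 1274 mm and its near (−x) edge is 902 mm from the wall's −x end. The opening passes through the full wall thickness.


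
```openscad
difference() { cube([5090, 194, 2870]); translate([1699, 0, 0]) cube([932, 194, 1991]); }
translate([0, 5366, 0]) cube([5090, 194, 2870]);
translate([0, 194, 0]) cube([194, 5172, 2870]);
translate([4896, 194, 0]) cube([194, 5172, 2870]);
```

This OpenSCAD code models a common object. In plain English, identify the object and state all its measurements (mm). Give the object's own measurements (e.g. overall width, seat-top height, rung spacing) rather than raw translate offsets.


A single room: four walls, each 2870 mm tall and 194 mm thick, enclosing an outside footprint 5090×5560 mm (x × y), no floor or roof. The front and back walls (−y and +y sides) run the full x-width; the side walls fit between their inner faces. A door opening 932 mm wide and 1991 mm tall is cut through the front wall from the floor up, its −x edge 1699 mm from the wall's −x end.


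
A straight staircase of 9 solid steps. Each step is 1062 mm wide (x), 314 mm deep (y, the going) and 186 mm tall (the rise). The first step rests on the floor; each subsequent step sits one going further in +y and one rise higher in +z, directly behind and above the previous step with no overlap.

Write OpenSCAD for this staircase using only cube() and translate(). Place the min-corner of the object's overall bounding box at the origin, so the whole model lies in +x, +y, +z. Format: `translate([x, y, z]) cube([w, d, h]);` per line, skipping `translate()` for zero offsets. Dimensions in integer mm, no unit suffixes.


cube([1062, 314, 186]);
translate([0, 314, 186]) cube([1062, 314, 186]);
translate([0, 628, 372]) cube([1062, 314, 186]);
translate([0, 942, 558]) cube([1062, 314, 186]);
translate([0, 1256, 744]) cube([1062, 314, 186]);
translate([0, 1570, 930]) cube([1062, 314, 186]);
translate([0, 1884, 1116]) cube([1062, 314, 186]);
translate([0, 2198, 1302]) cube([1062, 314, 186]);
translate([0, 2512, 1488]) cube([1062, 314, 186]);


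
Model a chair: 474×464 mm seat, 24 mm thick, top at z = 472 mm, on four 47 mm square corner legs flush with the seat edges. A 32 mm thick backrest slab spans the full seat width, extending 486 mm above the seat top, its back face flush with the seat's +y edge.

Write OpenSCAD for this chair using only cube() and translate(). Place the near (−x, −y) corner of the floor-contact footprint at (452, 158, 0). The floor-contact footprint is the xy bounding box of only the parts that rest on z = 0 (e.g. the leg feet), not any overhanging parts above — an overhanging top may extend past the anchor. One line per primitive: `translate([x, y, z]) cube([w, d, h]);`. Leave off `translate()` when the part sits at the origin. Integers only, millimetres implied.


translate([452, 158, 448]) cube([474, 464, 24]);
translate([452, 158, 0]) cube([47, 47, 448]);
translate([879, 158, 0]) cube([47, 47, 448]);
translate([452, 575, 0]) cube([47, 47, 448]);
translate([879, 575, 0]) cube([47, 47, 448]);
translate([452, 590, 472]) cube([474, 32, 486]);


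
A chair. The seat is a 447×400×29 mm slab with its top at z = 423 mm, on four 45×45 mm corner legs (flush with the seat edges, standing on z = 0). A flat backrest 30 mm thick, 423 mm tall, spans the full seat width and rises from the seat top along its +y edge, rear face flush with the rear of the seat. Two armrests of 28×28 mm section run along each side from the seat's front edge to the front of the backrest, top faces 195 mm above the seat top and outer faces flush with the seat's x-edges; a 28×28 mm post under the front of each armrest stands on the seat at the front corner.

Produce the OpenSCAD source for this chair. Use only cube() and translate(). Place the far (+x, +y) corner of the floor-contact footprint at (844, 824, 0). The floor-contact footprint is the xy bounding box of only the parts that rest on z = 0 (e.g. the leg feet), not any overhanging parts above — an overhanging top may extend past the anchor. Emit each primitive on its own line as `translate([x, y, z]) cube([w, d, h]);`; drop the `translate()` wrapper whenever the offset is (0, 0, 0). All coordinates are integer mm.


translate([397, 424, 394]) cube([447, 400, 29]);
translate([397, 424, 0]) cube([45, 45, 394]);
translate([799, 424, 0]) cube([45, 45, 394]);
translate([397, 779, 0]) cube([45, 45, 394]);
translate([799, 779, 0]) cube([45, 45, 394]);
translate([397, 794, 423]) cube([447, 30, 423]);
translate([397, 424, 590]) cube([28, 370, 28]);
translate([816, 424, 590]) cube([28, 370, 28]);
translate([397, 424, 423]) cube([28, 28, 167]);
translate([816, 424, 423]) cube([28, 28, 167]);


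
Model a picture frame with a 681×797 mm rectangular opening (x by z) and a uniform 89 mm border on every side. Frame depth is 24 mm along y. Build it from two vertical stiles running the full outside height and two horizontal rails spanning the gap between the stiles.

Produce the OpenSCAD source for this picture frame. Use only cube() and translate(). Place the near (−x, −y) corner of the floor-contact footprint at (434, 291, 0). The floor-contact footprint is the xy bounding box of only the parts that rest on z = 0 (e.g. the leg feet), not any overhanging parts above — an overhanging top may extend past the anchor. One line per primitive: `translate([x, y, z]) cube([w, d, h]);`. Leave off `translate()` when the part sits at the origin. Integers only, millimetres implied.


translate([434, 291, 0]) cube([89, 24, 975]);
translate([1204, 291, 0]) cube([89, 24, 975]);
translate([523, 291, 0]) cube([681, 24, 89]);
translate([523, 291, 886]) cube([681, 24, 89]);


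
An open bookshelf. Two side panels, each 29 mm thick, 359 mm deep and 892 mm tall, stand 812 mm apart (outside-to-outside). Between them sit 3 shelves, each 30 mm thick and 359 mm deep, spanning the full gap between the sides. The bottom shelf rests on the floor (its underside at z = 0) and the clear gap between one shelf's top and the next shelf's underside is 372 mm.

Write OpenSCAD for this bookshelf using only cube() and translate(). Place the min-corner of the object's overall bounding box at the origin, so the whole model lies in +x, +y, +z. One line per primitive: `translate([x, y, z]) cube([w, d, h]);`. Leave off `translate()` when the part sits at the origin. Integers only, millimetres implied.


cube([29, 359, 892]);
translate([783, 0, 0]) cube([29, 359, 892]);
translate([29, 0, 0]) cube([754, 359, 30]);
translate([29, 0, 402]) cube([754, 359, 30]);
translate([29, 0, 804]) cube([754, 359, 30]);


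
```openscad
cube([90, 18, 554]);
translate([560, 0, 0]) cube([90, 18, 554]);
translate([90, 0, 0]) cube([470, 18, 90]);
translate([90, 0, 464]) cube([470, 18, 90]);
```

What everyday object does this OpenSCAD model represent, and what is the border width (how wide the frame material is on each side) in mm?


A picture frame. The border width is 90 mm.

Four thin pieces enclosing a rectangular opening — a picture frame. The two full-height stiles are 554 mm tall; the top rail sits at z = 464 and is 90 mm tall, so the border above the opening is 554 − 464 = 90 mm, matching the stile x-width.


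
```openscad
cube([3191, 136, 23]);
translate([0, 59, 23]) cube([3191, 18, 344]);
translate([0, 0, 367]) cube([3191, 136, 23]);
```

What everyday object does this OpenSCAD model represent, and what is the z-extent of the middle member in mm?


An I-beam. The web height is 344 mm.

Two wide flanges with a thin centred web — an I-beam. Overall 390 mm minus two 23 mm flanges gives a web of 390 − 2·23 = 344 mm.


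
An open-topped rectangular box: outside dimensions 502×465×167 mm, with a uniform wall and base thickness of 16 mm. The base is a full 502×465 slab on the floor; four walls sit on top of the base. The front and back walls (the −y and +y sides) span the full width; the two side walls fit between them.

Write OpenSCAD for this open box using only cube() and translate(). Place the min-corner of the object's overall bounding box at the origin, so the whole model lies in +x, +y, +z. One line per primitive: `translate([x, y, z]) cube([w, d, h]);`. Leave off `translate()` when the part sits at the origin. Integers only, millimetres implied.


cube([502, 465, 16]);
translate([0, 0, 16]) cube([502, 16, 151]);
translate([0, 449, 16]) cube([502, 16, 151]);
translate([0, 16, 16]) cube([16, 433, 151]);
translate([486, 16, 16]) cube([16, 433, 151]);
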